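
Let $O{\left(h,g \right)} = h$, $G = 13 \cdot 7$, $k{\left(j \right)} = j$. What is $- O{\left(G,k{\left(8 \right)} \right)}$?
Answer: $-91$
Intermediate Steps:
$G = 91$
$- O{\left(G,k{\left(8 \right)} \right)} = \left(-1\right) 91 = -91$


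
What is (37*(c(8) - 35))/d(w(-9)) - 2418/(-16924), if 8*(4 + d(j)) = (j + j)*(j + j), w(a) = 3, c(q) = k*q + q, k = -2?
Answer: -26924875/8462 ≈ -3181.9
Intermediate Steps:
c(q) = -q (c(q) = -2*q + q = -q)
d(j) = -4 + j²/2 (d(j) = -4 + ((j + j)*(j + j))/8 = -4 + ((2*j)*(2*j))/8 = -4 + (4*j²)/8 = -4 + j²/2)
(37*(c(8) - 35))/d(w(-9)) - 2418/(-16924) = (37*(-1*8 - 35))/(-4 + (½)*3²) - 2418/(-16924) = (37*(-8 - 35))/(-4 + (½)*9) - 2418*(-1/16924) = (37*(-43))/(-4 + 9/2) + 1209/8462 = -1591/½ + 1209/8462 = -1591*2 + 1209/8462 = -3182 + 1209/8462 = -26924875/8462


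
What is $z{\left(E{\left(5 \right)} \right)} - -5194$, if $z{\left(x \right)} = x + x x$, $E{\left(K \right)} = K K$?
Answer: $5844$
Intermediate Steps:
$E{\left(K \right)} = K^{2}$
$z{\left(x \right)} = x + x^{2}$
$z{\left(E{\left(5 \right)} \right)} - -5194 = 5^{2} \left(1 + 5^{2}\right) - -5194 = 25 \left(1 + 25\right) + 5194 = 25 \cdot 26 + 5194 = 650 + 5194 = 5844$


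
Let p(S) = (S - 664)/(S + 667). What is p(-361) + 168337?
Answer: 51510097/306 ≈ 1.6833e+5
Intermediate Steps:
p(S) = (-664 + S)/(667 + S)
p(-361) + 168337 = (-664 - 361)/(667 - 361) + 168337 = -1025/306 + 168337 = 51510097/306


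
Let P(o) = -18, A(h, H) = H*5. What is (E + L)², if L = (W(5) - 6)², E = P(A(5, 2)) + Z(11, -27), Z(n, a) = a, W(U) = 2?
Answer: 841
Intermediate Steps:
A(h, H) = 5*H
E = -45 (E = -18 - 27 = -45)
L = 16 (L = (2 - 6)² = (-4)² = 16)
(E + L)² = (-45 + 16)² = (-29)² = 841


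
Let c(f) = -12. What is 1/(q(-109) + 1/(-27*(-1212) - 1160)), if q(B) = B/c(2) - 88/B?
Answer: 5160714/51043097 ≈ 0.10110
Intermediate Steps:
q(B) = -88/B - B/12 (q(B) = B/(-12) - 88/B = B*(-1/12) - 88/B = -B/12 - 88/B = -88/B - B/12)
1/(q(-109) + 1/(-27*(-1212) - 1160)) = 1/((-88/(-109) - 1/12*(-109)) + 1/(-27*(-1212) - 1160)) = 1/((-88*(-1/109) + 109/12) + 1/(32724 - 1160)) = 1/((88/109 + 109/12) + 1/31564) = 1/(12937/1308 + 1/31564) = 1/(51043097/5160714) = 5160714/51043097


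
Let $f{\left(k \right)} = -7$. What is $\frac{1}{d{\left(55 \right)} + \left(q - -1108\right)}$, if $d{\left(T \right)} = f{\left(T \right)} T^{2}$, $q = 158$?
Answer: $- \frac{1}{19909} \approx -5.0229 \cdot 10^{-5}$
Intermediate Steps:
$d{\left(T \right)} = - 7 T^{2}$
$\frac{1}{d{\left(55 \right)} + \left(q - -1108\right)} = \frac{1}{- 7 \cdot 55^{2} + \left(158 - -1108\right)} = \frac{1}{\left(-7\right) 3025 + \left(158 + 1108\right)} = \frac{1}{-21175 + 1266} = \frac{1}{-19909} = - \frac{1}{19909}$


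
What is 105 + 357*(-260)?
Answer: -92715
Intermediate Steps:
105 + 357*(-260) = 105 - 92820 = -92715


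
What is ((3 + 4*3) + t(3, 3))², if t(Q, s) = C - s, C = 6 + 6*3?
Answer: 1296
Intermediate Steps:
C = 24 (C = 6 + 18 = 24)
t(Q, s) = 24 - s
((3 + 4*3) + t(3, 3))² = ((3 + 4*3) + (24 - 1*3))² = ((3 + 12) + (24 - 3))² = (15 + 21)² = 36² = 1296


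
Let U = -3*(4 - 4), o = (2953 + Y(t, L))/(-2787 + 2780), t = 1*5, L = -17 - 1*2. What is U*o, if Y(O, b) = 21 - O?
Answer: 0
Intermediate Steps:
L = -19 (L = -17 - 2 = -19)
t = 5
o = -2969/7 (o = (2953 + (21 - 1*5))/(-2787 + 2780) = (2953 + (21 - 5))/(-7) = (2953 + 16)*(-⅐) = 2969*(-⅐) = -2969/7 ≈ -424.14)
U = 0 (U = -3*0 = 0)
U*o = 0*(-2969/7) = 0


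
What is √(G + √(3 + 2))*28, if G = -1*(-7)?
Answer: 28*√(7 + √5) ≈ 85.094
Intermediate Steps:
G = 7
√(G + √(3 + 2))*28 = √(7 + √(3 + 2))*28 = √(7 + √5)*28 = 28*√(7 + √5)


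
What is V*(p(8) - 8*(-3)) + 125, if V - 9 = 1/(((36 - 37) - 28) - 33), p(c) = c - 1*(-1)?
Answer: 26131/62 ≈ 421.47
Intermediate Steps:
p(c) = 1 + c (p(c) = c + 1 = 1 + c)
V = 557/62 (V = 9 + 1/(((36 - 37) - 28) - 33) = 9 + 1/((-1 - 28) - 33) = 9 + 1/(-29 - 33) = 9 + 1/(-62) = 9 - 1/62 = 557/62 ≈ 8.9839)
V*(p(8) - 8*(-3)) + 125 = 557*((1 + 8) - 8*(-3))/62 + 125 = 557*(9 - 1*(-24))/62 + 125 = 557*(9 + 24)/62 + 125 = (557/62)*33 + 125 = 18381/62 + 125 = 26131/62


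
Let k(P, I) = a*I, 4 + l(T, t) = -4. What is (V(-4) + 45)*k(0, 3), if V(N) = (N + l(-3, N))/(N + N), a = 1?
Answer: 279/2 ≈ 139.50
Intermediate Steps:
l(T, t) = -8 (l(T, t) = -4 - 4 = -8)
V(N) = (-8 + N)/(2*N) (V(N) = (N - 8)/(N + N) = (-8 + N)/((2*N)) = (-8 + N)*(1/(2*N)) = (-8 + N)/(2*N))
k(P, I) = I (k(P, I) = 1*I = I)
(V(-4) + 45)*k(0, 3) = ((½)*(-8 - 4)/(-4) + 45)*3 = ((½)*(-¼)*(-12) + 45)*3 = (3/2 + 45)*3 = (93/2)*3 = 279/2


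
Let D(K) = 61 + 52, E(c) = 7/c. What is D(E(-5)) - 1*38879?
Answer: -38766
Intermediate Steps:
D(K) = 113
D(E(-5)) - 1*38879 = 113 - 1*38879 = 113 - 38879 = -38766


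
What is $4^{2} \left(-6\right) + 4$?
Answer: $-92$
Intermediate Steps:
$4^{2} \left(-6\right) + 4 = 16 \left(-6\right) + 4 = -96 + 4 = -92$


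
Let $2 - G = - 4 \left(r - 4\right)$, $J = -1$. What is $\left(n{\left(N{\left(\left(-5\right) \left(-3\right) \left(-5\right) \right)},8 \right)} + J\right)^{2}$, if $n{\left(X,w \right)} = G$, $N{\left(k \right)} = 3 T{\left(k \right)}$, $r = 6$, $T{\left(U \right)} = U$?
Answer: $81$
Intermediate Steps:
$N{\left(k \right)} = 3 k$
$G = 10$ ($G = 2 - - 4 \left(6 - 4\right) = 2 - \left(-4\right) 2 = 2 - -8 = 2 + 8 = 10$)
$n{\left(X,w \right)} = 10$
$\left(n{\left(N{\left(\left(-5\right) \left(-3\right) \left(-5\right) \right)},8 \right)} + J\right)^{2} = \left(10 - 1\right)^{2} = 9^{2} = 81$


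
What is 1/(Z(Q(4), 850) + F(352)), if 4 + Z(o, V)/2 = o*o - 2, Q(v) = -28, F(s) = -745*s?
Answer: -1/260684 ≈ -3.8361e-6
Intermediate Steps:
Z(o, V) = -12 + 2*o² (Z(o, V) = -8 + 2*(o*o - 2) = -8 + 2*(o² - 2) = -8 + 2*(-2 + o²) = -8 + (-4 + 2*o²) = -12 + 2*o²)
1/(Z(Q(4), 850) + F(352)) = 1/((-12 + 2*(-28)²) - 745*352) = 1/((-12 + 2*784) - 262240) = 1/((-12 + 1568) - 262240) = 1/(1556 - 262240) = 1/(-260684) = -1/260684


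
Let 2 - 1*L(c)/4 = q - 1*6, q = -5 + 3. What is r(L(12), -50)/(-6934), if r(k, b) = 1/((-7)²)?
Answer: -1/339766 ≈ -2.9432e-6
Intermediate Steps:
q = -2
L(c) = 40 (L(c) = 8 - 4*(-2 - 1*6) = 8 - 4*(-2 - 6) = 8 - 4*(-8) = 8 + 32 = 40)
r(k, b) = 1/49
r(L(12), -50)/(-6934) = (1/49)/(-6934) = (1/49)*(-1/6934) = -1/339766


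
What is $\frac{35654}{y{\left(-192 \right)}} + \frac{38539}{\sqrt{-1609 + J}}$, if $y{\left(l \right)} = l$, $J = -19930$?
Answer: $- \frac{17827}{96} - \frac{2267 i \sqrt{21539}}{1267} \approx -185.7 - 262.6 i$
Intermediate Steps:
$\frac{35654}{y{\left(-192 \right)}} + \frac{38539}{\sqrt{-1609 + J}} = \frac{35654}{-192} + \frac{38539}{\sqrt{-1609 - 19930}} = 35654 \left(- \frac{1}{192}\right) + \frac{38539}{\sqrt{-21539}} = - \frac{17827}{96} + \frac{38539}{i \sqrt{21539}} = - \frac{17827}{96} + 38539 \left(- \frac{i \sqrt{21539}}{21539}\right) = - \frac{17827}{96} - \frac{2267 i \sqrt{21539}}{1267}$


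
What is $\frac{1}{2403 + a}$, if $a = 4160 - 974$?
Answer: $\frac{1}{5589} \approx 0.00017892$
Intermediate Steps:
$a = 3186$
$\frac{1}{2403 + a} = \frac{1}{2403 + 3186} = \frac{1}{5589}$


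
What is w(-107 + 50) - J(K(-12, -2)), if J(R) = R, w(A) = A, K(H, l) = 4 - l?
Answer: -63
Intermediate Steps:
w(-107 + 50) - J(K(-12, -2)) = (-107 + 50) - (4 - 1*(-2)) = -57 - (4 + 2) = -57 - 1*6 = -57 - 6 = -63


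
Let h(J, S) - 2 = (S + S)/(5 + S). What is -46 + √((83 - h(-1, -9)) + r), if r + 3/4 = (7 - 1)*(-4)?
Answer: -46 + 3*√23/2 ≈ -38.806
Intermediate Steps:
h(J, S) = 2 + 2*S/(5 + S) (h(J, S) = 2 + (S + S)/(5 + S) = 2 + (2*S)/(5 + S) = 2 + 2*S/(5 + S))
r = -99/4 (r = -¾ + (7 - 1)*(-4) = -¾ + 6*(-4) = -¾ - 24 = -99/4 ≈ -24.750)
-46 + √((83 - h(-1, -9)) + r) = -46 + √((83 - 2*(5 + 2*(-9))/(5 - 9)) - 99/4) = -46 + √((83 - 2*(5 - 18)/(-4)) - 99/4) = -46 + √((83 - 2*(-1)*(-13)/4) - 99/4) = -46 + √((83 - 1*13/2) - 99/4) = -46 + √((83 - 13/2) - 99/4) = -46 + √(153/2 - 99/4) = -46 + √(207/4) = -46 + 3*√23/2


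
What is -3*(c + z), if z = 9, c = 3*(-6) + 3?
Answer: 18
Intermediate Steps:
c = -15 (c = -18 + 3 = -15)
-3*(c + z) = -3*(-15 + 9) = -3*(-6) = 18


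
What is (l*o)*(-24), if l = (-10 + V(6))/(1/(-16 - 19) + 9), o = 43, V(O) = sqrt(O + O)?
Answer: 180600/157 - 36120*sqrt(3)/157 ≈ 751.84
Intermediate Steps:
V(O) = sqrt(2)*sqrt(O) (V(O) = sqrt(2*O) = sqrt(2)*sqrt(O))
l = -175/157 + 35*sqrt(3)/157 (l = (-10 + sqrt(2)*sqrt(6))/(1/(-16 - 19) + 9) = (-10 + 2*sqrt(3))/(1/(-35) + 9) = (-10 + 2*sqrt(3))/(-1/35 + 9) = (-10 + 2*sqrt(3))/(314/35) = (-10 + 2*sqrt(3))*(35/314) = -175/157 + 35*sqrt(3)/157 ≈ -0.72852)
(l*o)*(-24) = ((-175/157 + 35*sqrt(3)/157)*43)*(-24) = (-7525/157 + 1505*sqrt(3)/157)*(-24) = 180600/157 - 36120*sqrt(3)/157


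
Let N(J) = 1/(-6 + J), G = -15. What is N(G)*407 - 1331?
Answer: -28358/21 ≈ -1350.4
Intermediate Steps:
N(G)*407 - 1331 = 407/(-6 - 15) - 1331 = 407/(-21) - 1331 = -1/21*407 - 1331 = -407/21 - 1331 = -28358/21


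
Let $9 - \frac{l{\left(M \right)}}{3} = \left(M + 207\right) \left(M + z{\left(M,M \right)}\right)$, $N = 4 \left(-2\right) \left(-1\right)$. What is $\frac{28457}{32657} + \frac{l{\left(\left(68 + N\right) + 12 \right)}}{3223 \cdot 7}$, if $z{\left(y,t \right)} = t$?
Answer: $- \frac{4443754204}{736774577} \approx -6.0314$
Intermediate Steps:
$N = 8$ ($N = \left(-8\right) \left(-1\right) = 8$)
$l{\left(M \right)} = 27 - 6 M \left(207 + M\right)$ ($l{\left(M \right)} = 27 - 3 \left(M + 207\right) \left(M + M\right) = 27 - 3 \left(207 + M\right) 2 M = 27 - 3 \cdot 2 M \left(207 + M\right) = 27 - 6 M \left(207 + M\right)$)
$\frac{28457}{32657} + \frac{l{\left(\left(68 + N\right) + 12 \right)}}{3223 \cdot 7} = \frac{28457}{32657} + \frac{27 - 1242 \left(\left(68 + 8\right) + 12\right) - 6 \left(\left(68 + 8\right) + 12\right)^{2}}{3223 \cdot 7} = 28457 \cdot \frac{1}{32657} + \frac{27 - 1242 \left(76 + 12\right) - 6 \left(76 + 12\right)^{2}}{22561} = \frac{28457}{32657} + \left(27 - 109296 - 6 \cdot 88^{2}\right) \frac{1}{22561} = \frac{28457}{32657} + \left(27 - 109296 - 46464\right) \frac{1}{22561} = \frac{28457}{32657} - \frac{155733}{22561} = - \frac{4443754204}{736774577}$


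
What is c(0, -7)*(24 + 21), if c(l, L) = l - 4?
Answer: -180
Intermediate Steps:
c(l, L) = -4 + l
c(0, -7)*(24 + 21) = (-4 + 0)*(24 + 21) = -4*45 = -180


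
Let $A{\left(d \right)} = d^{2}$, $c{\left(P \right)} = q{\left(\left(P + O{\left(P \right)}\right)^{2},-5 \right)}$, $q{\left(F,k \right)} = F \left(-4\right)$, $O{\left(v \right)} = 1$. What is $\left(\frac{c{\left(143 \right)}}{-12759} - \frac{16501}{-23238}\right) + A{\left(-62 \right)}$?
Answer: $\frac{380619849593}{98831214} \approx 3851.2$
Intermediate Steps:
$q{\left(F,k \right)} = - 4 F$
$c{\left(P \right)} = - 4 \left(1 + P\right)^{2}$ ($c{\left(P \right)} = - 4 \left(P + 1\right)^{2} = - 4 \left(1 + P\right)^{2}$)
$\left(\frac{c{\left(143 \right)}}{-12759} - \frac{16501}{-23238}\right) + A{\left(-62 \right)} = \left(\frac{\left(-4\right) \left(1 + 143\right)^{2}}{-12759} - \frac{16501}{-23238}\right) + \left(-62\right)^{2} = \left(- 4 \cdot 144^{2} \left(- \frac{1}{12759}\right) - - \frac{16501}{23238}\right) + 3844 = \left(\left(-4\right) 20736 \left(- \frac{1}{12759}\right) + \frac{16501}{23238}\right) + 3844 = \left(\left(-82944\right) \left(- \frac{1}{12759}\right) + \frac{16501}{23238}\right) + 3844 = \left(\frac{27648}{4253} + \frac{16501}{23238}\right) + 3844 = \frac{712662977}{98831214} + 3844 = \frac{380619849593}{98831214}$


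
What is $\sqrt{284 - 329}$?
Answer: $3 i \sqrt{5} \approx 6.7082 i$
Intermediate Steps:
$\sqrt{284 - 329} = \sqrt{-45} = 3 i \sqrt{5}$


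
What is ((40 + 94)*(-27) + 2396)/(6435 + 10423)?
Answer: -611/8429 ≈ -0.072488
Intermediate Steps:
((40 + 94)*(-27) + 2396)/(6435 + 10423) = (134*(-27) + 2396)/16858 = (-3618 + 2396)*(1/16858) = -1222*1/16858 = -611/8429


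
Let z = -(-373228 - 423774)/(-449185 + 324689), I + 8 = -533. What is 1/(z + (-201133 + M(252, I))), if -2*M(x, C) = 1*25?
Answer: -62248/12521303585 ≈ -4.9714e-6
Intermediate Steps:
I = -541 (I = -8 - 533 = -541)
M(x, C) = -25/2
z = -398501/62248 (z = -(-797002)/(-124496) = -(-797002)*(-1)/124496 = -1*398501/62248 = -398501/62248 ≈ -6.4018)
1/(z + (-201133 + M(252, I))) = 1/(-398501/62248 + (-201133 - 25/2)) = 1/(-398501/62248 - 402291/2) = 1/(-12521303585/62248) = -62248/12521303585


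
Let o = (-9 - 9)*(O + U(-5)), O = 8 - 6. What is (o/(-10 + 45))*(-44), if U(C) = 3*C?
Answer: -10296/35 ≈ -294.17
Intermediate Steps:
O = 2
o = 234 (o = (-9 - 9)*(2 + 3*(-5)) = -18*(2 - 15) = -18*(-13) = 234)
(o/(-10 + 45))*(-44) = (234/(-10 + 45))*(-44) = (234/35)*(-44) = -10296/35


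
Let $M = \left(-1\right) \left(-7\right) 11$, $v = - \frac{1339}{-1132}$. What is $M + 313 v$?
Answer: $\frac{506271}{1132} \approx 447.24$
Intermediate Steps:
$v = \frac{1339}{1132}$ ($v = \left(-1339\right) \left(- \frac{1}{1132}\right) = \frac{1339}{1132} \approx 1.1829$)
$M = 77$ ($M = 7 \cdot 11 = 77$)
$M + 313 v = 77 + 313 \cdot \frac{1339}{1132} = 77 + \frac{419107}{1132} = \frac{506271}{1132}$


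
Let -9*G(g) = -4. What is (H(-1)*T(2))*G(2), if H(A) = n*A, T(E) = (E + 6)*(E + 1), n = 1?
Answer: -32/3 ≈ -10.667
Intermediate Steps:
T(E) = (1 + E)*(6 + E) (T(E) = (6 + E)*(1 + E) = (1 + E)*(6 + E))
G(g) = 4/9 (G(g) = -⅑*(-4) = 4/9)
H(A) = A (H(A) = 1*A = A)
(H(-1)*T(2))*G(2) = -(6 + 2² + 7*2)*(4/9) = -(6 + 4 + 14)*(4/9) = -1*24*(4/9) = -24*4/9 = -32/3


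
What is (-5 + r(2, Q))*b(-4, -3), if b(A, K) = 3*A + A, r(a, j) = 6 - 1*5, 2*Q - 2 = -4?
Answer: 64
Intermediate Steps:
Q = -1 (Q = 1 + (1/2)*(-4) = 1 - 2 = -1)
r(a, j) = 1 (r(a, j) = 6 - 5 = 1)
b(A, K) = 4*A
(-5 + r(2, Q))*b(-4, -3) = (-5 + 1)*(4*(-4)) = -4*(-16) = 64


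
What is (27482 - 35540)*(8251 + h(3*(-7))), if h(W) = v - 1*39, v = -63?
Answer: -65664642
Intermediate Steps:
h(W) = -102 (h(W) = -63 - 1*39 = -63 - 39 = -102)
(27482 - 35540)*(8251 + h(3*(-7))) = (27482 - 35540)*(8251 - 102) = -8058*8149 = -65664642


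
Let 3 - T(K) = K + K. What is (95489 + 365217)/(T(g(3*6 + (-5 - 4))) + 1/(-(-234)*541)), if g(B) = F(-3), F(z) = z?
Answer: 58322615364/1139347 ≈ 51190.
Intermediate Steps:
g(B) = -3
T(K) = 3 - 2*K (T(K) = 3 - (K + K) = 3 - 2*K)
(95489 + 365217)/(T(g(3*6 + (-5 - 4))) + 1/(-(-234)*541)) = (95489 + 365217)/((3 - 2*(-3)) + 1/(-(-234)*541)) = 460706/((3 + 6) + 1/(-234*(-541))) = 460706/(9 + 1/126594) = 460706/(1139347/126594) = 460706*(126594/1139347) = 58322615364/1139347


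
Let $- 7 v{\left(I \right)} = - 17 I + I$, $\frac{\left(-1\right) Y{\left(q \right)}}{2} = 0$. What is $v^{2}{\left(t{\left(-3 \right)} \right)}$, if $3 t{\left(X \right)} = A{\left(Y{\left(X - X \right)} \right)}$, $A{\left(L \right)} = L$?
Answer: $0$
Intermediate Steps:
$Y{\left(q \right)} = 0$ ($Y{\left(q \right)} = \left(-2\right) 0 = 0$)
$t{\left(X \right)} = 0$ ($t{\left(X \right)} = \frac{1}{3} \cdot 0 = 0$)
$v{\left(I \right)} = \frac{16 I}{7}$ ($v{\left(I \right)} = - \frac{- 17 I + I}{7} = - \frac{\left(-16\right) I}{7} = \frac{16 I}{7}$)
$v^{2}{\left(t{\left(-3 \right)} \right)} = \left(\frac{16}{7} \cdot 0\right)^{2} = 0^{2} = 0$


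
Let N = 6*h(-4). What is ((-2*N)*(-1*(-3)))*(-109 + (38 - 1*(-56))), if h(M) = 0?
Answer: 0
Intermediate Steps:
N = 0 (N = 6*0 = 0)
((-2*N)*(-1*(-3)))*(-109 + (38 - 1*(-56))) = ((-2*0)*(-1*(-3)))*(-109 + (38 - 1*(-56))) = (0*3)*(-109 + (38 + 56)) = 0*(-109 + 94) = 0*(-15) = 0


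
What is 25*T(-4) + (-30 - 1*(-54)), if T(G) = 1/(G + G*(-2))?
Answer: 121/4 ≈ 30.250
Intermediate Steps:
T(G) = -1/G (T(G) = 1/(G - 2*G) = 1/(-G) = -1/G)
25*T(-4) + (-30 - 1*(-54)) = 25*(-1/(-4)) + (-30 - 1*(-54)) = 25*(-1*(-¼)) + (-30 + 54) = 25*(¼) + 24 = 25/4 + 24 = 121/4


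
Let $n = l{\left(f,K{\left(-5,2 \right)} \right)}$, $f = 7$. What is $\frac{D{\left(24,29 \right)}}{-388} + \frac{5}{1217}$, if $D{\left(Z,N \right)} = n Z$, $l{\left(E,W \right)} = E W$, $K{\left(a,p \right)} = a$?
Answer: $\frac{256055}{118049} \approx 2.1691$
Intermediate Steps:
$n = -35$ ($n = 7 \left(-5\right) = -35$)
$D{\left(Z,N \right)} = - 35 Z$
$\frac{D{\left(24,29 \right)}}{-388} + \frac{5}{1217} = \frac{\left(-35\right) 24}{-388} + \frac{5}{1217} = \left(-840\right) \left(- \frac{1}{388}\right) + 5 \cdot \frac{1}{1217} = \frac{210}{97} + \frac{5}{1217} = \frac{256055}{118049}$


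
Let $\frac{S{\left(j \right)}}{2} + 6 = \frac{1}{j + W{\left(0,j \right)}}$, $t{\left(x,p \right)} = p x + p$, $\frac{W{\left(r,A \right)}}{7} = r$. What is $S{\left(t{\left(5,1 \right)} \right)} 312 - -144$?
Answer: $-3496$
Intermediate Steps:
$W{\left(r,A \right)} = 7 r$
$t{\left(x,p \right)} = p + p x$
$S{\left(j \right)} = -12 + \frac{2}{j}$ ($S{\left(j \right)} = -12 + \frac{2}{j + 7 \cdot 0} = -12 + \frac{2}{j + 0} = -12 + \frac{2}{j}$)
$S{\left(t{\left(5,1 \right)} \right)} 312 - -144 = \left(-12 + \frac{2}{1 \left(1 + 5\right)}\right) 312 - -144 = \left(-12 + \frac{2}{1 \cdot 6}\right) 312 + 144 = \left(-12 + \frac{2}{6}\right) 312 + 144 = \left(-12 + 2 \cdot \frac{1}{6}\right) 312 + 144 = \left(-12 + \frac{1}{3}\right) 312 + 144 = \left(- \frac{35}{3}\right) 312 + 144 = -3640 + 144 = -3496$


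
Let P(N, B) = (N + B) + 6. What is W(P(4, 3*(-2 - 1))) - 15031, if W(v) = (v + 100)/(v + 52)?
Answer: -796542/53 ≈ -15029.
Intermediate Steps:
P(N, B) = 6 + B + N (P(N, B) = (B + N) + 6 = 6 + B + N)
W(v) = (100 + v)/(52 + v)
W(P(4, 3*(-2 - 1))) - 15031 = (100 + (6 + 3*(-2 - 1) + 4))/(52 + (6 + 3*(-2 - 1) + 4)) - 15031 = (100 + (6 + 3*(-3) + 4))/(52 + (6 + 3*(-3) + 4)) - 15031 = (100 + (6 - 9 + 4))/(52 + (6 - 9 + 4)) - 15031 = (100 + 1)/(52 + 1) - 15031 = 101/53 - 15031 = -796542/53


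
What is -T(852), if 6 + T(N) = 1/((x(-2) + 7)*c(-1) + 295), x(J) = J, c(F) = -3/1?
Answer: 1679/280 ≈ 5.9964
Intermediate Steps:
c(F) = -3 (c(F) = -3*1 = -3)
T(N) = -1679/280 (T(N) = -6 + 1/((-2 + 7)*(-3) + 295) = -6 + 1/(5*(-3) + 295) = -6 + 1/(-15 + 295) = -6 + 1/280 = -1679/280)
-T(852) = -1*(-1679/280) = 1679/280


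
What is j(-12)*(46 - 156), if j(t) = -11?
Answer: 1210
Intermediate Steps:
j(-12)*(46 - 156) = -11*(46 - 156) = -11*(-110) = 1210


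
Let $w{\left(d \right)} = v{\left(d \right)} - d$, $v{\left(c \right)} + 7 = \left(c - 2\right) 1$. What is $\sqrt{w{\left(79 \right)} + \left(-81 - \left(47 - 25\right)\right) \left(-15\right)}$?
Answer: $16 \sqrt{6} \approx 39.192$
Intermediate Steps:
$v{\left(c \right)} = -9 + c$ ($v{\left(c \right)} = -7 + \left(c - 2\right) 1 = -7 + \left(-2 + c\right) 1 = -7 + \left(-2 + c\right) = -9 + c$)
$w{\left(d \right)} = -9$ ($w{\left(d \right)} = \left(-9 + d\right) - d = -9$)
$\sqrt{w{\left(79 \right)} + \left(-81 - \left(47 - 25\right)\right) \left(-15\right)} = \sqrt{-9 + \left(-81 - \left(47 - 25\right)\right) \left(-15\right)} = \sqrt{-9 + \left(-81 - 22\right) \left(-15\right)} = \sqrt{-9 - -1545} = \sqrt{-9 + 1545} = \sqrt{1536} = 16 \sqrt{6}$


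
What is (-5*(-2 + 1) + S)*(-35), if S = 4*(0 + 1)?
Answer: -315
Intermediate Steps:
S = 4 (S = 4*1 = 4)
(-5*(-2 + 1) + S)*(-35) = (-5*(-2 + 1) + 4)*(-35) = (-5*(-1) + 4)*(-35) = (5 + 4)*(-35) = 9*(-35) = -315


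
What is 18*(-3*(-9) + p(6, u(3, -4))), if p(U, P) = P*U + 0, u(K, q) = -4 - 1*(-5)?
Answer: 594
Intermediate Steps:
u(K, q) = 1 (u(K, q) = -4 + 5 = 1)
p(U, P) = P*U
18*(-3*(-9) + p(6, u(3, -4))) = 18*(-3*(-9) + 1*6) = 18*(27 + 6) = 18*33 = 594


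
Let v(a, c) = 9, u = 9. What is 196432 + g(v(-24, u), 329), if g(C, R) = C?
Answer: 196441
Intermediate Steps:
196432 + g(v(-24, u), 329) = 196432 + 9 = 196441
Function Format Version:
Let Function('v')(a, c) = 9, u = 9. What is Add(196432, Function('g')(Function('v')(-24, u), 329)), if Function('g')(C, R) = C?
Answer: 196441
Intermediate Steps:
Add(196432, Function('g')(Function('v')(-24, u), 329)) = Add(196432, 9) = 196441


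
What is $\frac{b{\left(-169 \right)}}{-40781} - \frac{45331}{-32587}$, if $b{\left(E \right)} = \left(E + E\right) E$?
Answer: $- \frac{983931}{102225419} \approx -0.0096251$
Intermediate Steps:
$b{\left(E \right)} = 2 E^{2}$ ($b{\left(E \right)} = 2 E E = 2 E^{2}$)
$\frac{b{\left(-169 \right)}}{-40781} - \frac{45331}{-32587} = \frac{2 \left(-169\right)^{2}}{-40781} - \frac{45331}{-32587} = 2 \cdot 28561 \left(- \frac{1}{40781}\right) - - \frac{45331}{32587} = 57122 \left(- \frac{1}{40781}\right) + \frac{45331}{32587} = - \frac{4394}{3137} + \frac{45331}{32587} = - \frac{983931}{102225419}$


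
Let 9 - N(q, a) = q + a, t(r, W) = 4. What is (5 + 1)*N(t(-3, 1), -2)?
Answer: 42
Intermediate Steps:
N(q, a) = 9 - a - q (N(q, a) = 9 - (q + a) = 9 - (a + q) = 9 + (-a - q) = 9 - a - q)
(5 + 1)*N(t(-3, 1), -2) = (5 + 1)*(9 - 1*(-2) - 1*4) = 6*(9 + 2 - 4) = 6*7 = 42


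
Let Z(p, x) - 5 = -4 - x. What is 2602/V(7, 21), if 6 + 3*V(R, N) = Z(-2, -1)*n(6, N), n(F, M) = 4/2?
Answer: -3903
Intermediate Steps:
Z(p, x) = 1 - x (Z(p, x) = 5 + (-4 - x) = 1 - x)
n(F, M) = 2 (n(F, M) = 4*(½) = 2)
V(R, N) = -⅔ (V(R, N) = -2 + ((1 - 1*(-1))*2)/3 = -2 + ((1 + 1)*2)/3 = -2 + (2*2)/3 = -2 + (⅓)*4 = -2 + 4/3 = -⅔)
2602/V(7, 21) = 2602/(-⅔) = 2602*(-3/2) = -3903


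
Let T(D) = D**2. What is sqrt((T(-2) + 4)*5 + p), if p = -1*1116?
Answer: 2*I*sqrt(269) ≈ 32.802*I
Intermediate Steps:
p = -1116
sqrt((T(-2) + 4)*5 + p) = sqrt(((-2)**2 + 4)*5 - 1116) = sqrt((4 + 4)*5 - 1116) = sqrt(8*5 - 1116) = sqrt(40 - 1116) = sqrt(-1076) = 2*I*sqrt(269)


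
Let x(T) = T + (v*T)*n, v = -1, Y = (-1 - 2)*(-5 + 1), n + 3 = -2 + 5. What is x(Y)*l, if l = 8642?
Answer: 103704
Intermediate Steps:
n = 0 (n = -3 + (-2 + 5) = -3 + 3 = 0)
Y = 12 (Y = -3*(-4) = 12)
x(T) = T (x(T) = T - T*0 = T + 0 = T)
x(Y)*l = 12*8642 = 103704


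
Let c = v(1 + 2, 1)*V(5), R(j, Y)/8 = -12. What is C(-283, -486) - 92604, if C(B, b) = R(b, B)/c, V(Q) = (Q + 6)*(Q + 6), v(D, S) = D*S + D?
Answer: -11205100/121 ≈ -92604.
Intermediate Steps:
R(j, Y) = -96 (R(j, Y) = 8*(-12) = -96)
v(D, S) = D + D*S
V(Q) = (6 + Q)² (V(Q) = (6 + Q)*(6 + Q) = (6 + Q)²)
c = 726 (c = ((1 + 2)*(1 + 1))*(6 + 5)² = (3*2)*11² = 6*121 = 726)
C(B, b) = -16/121 (C(B, b) = -96/726 = -96*1/726 = -16/121)
C(-283, -486) - 92604 = -16/121 - 92604 = -11205100/121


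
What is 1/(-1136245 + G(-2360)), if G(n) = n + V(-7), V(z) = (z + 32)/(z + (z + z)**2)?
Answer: -189/215196320 ≈ -8.7827e-7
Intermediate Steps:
V(z) = (32 + z)/(z + 4*z**2) (V(z) = (32 + z)/(z + (2*z)**2) = (32 + z)/(z + 4*z**2))
G(n) = 25/189 + n (G(n) = n + (32 - 7)/((-7)*(1 + 4*(-7))) = n - 1/7*25/(1 - 28) = n - 1/7*25/(-27) = n - 1/7*(-1/27)*25 = n + 25/189 = 25/189 + n)
1/(-1136245 + G(-2360)) = 1/(-1136245 + (25/189 - 2360)) = 1/(-1136245 - 446015/189) = 1/(-215196320/189) = -189/215196320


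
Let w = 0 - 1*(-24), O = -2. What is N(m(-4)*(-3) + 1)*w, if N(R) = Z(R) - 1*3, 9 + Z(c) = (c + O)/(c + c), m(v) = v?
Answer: -3612/13 ≈ -277.85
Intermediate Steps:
Z(c) = -9 + (-2 + c)/(2*c) (Z(c) = -9 + (c - 2)/(c + c) = -9 + (-2 + c)/((2*c)) = -9 + (-2 + c)*(1/(2*c)) = -9 + (-2 + c)/(2*c))
w = 24 (w = 0 + 24 = 24)
N(R) = -23/2 - 1/R (N(R) = (-17/2 - 1/R) - 1*3 = (-17/2 - 1/R) - 3 = -23/2 - 1/R)
N(m(-4)*(-3) + 1)*w = (-23/2 - 1/(-4*(-3) + 1))*24 = (-23/2 - 1/(12 + 1))*24 = (-23/2 - 1/13)*24 = -301/26*24 = -3612/13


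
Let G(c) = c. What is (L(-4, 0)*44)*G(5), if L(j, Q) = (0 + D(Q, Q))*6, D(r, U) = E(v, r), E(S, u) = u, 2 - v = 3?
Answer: 0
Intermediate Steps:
v = -1 (v = 2 - 1*3 = 2 - 3 = -1)
D(r, U) = r
L(j, Q) = 6*Q (L(j, Q) = (0 + Q)*6 = Q*6 = 6*Q)
(L(-4, 0)*44)*G(5) = ((6*0)*44)*5 = (0*44)*5 = 0*5 = 0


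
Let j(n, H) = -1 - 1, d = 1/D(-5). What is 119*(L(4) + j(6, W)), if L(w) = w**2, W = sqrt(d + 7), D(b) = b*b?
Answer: 1666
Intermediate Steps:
D(b) = b**2
d = 1/25 (d = 1/((-5)**2) = 1/25 ≈ 0.040000)
W = 4*sqrt(11)/5 (W = sqrt(1/25 + 7) = sqrt(176/25) = 4*sqrt(11)/5 ≈ 2.6533)
j(n, H) = -2
119*(L(4) + j(6, W)) = 119*(4**2 - 2) = 119*(16 - 2) = 119*14 = 1666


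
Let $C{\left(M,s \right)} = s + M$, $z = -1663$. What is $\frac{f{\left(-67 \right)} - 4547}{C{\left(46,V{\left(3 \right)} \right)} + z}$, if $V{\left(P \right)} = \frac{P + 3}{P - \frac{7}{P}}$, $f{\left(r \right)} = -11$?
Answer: $\frac{2279}{804} \approx 2.8346$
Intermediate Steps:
$V{\left(P \right)} = \frac{3 + P}{P - \frac{7}{P}}$
$C{\left(M,s \right)} = M + s$
$\frac{f{\left(-67 \right)} - 4547}{C{\left(46,V{\left(3 \right)} \right)} + z} = \frac{-11 - 4547}{\left(46 + \frac{3 \left(3 + 3\right)}{-7 + 3^{2}}\right) - 1663} = - \frac{4558}{\left(46 + 3 \frac{1}{-7 + 9} \cdot 6\right) - 1663} = - \frac{4558}{\left(46 + 3 \cdot \frac{1}{2} \cdot 6\right) - 1663} = - \frac{4558}{\left(46 + 9\right) - 1663} = - \frac{4558}{55 - 1663} = - \frac{4558}{-1608} = \left(-4558\right) \left(- \frac{1}{1608}\right) = \frac{2279}{804}$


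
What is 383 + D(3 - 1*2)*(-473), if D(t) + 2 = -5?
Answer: 3694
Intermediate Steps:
D(t) = -7 (D(t) = -2 - 5 = -7)
383 + D(3 - 1*2)*(-473) = 383 - 7*(-473) = 383 + 3311 = 3694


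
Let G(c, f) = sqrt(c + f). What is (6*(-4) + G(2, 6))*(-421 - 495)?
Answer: 21984 - 1832*sqrt(2) ≈ 19393.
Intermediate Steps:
(6*(-4) + G(2, 6))*(-421 - 495) = (6*(-4) + sqrt(2 + 6))*(-421 - 495) = (-24 + sqrt(8))*(-916) = (-24 + 2*sqrt(2))*(-916) = 21984 - 1832*sqrt(2)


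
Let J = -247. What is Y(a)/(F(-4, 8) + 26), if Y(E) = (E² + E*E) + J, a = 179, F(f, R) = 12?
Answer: 63835/38 ≈ 1679.9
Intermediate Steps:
Y(E) = -247 + 2*E² (Y(E) = (E² + E*E) - 247 = (E² + E²) - 247 = 2*E² - 247 = -247 + 2*E²)
Y(a)/(F(-4, 8) + 26) = (-247 + 2*179²)/(12 + 26) = (-247 + 2*32041)/38 = (-247 + 64082)/38 = (1/38)*63835 = 63835/38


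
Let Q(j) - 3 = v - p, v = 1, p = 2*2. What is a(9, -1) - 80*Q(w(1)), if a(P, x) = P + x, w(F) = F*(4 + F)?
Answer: 8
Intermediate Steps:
p = 4
Q(j) = 0 (Q(j) = 3 + (1 - 1*4) = 3 + (1 - 4) = 3 - 3 = 0)
a(9, -1) - 80*Q(w(1)) = (9 - 1) - 80*0 = 8 - 1*0 = 8 + 0 = 8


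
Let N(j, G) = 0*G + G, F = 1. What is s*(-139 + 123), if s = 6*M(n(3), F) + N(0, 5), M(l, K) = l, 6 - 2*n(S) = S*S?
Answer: 64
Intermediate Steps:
n(S) = 3 - S²/2 (n(S) = 3 - S*S/2 = 3 - S²/2)
N(j, G) = G (N(j, G) = 0 + G = G)
s = -4 (s = 6*(3 - ½*3²) + 5 = 6*(3 - ½*9) + 5 = 6*(3 - 9/2) + 5 = 6*(-3/2) + 5 = -9 + 5 = -4)
s*(-139 + 123) = -4*(-139 + 123) = -4*(-16) = 64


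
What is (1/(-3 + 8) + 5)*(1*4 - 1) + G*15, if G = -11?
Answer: -747/5 ≈ -149.40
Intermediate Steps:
(1/(-3 + 8) + 5)*(1*4 - 1) + G*15 = (1/(-3 + 8) + 5)*(1*4 - 1) - 11*15 = (1/5 + 5)*(4 - 1) - 165 = (⅕ + 5)*3 - 165 = (26/5)*3 - 165 = 78/5 - 165 = -747/5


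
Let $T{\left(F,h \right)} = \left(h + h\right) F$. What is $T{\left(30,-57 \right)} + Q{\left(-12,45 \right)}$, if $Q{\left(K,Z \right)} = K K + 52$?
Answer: $-3224$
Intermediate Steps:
$Q{\left(K,Z \right)} = 52 + K^{2}$ ($Q{\left(K,Z \right)} = K^{2} + 52 = 52 + K^{2}$)
$T{\left(F,h \right)} = 2 F h$ ($T{\left(F,h \right)} = 2 h F = 2 F h$)
$T{\left(30,-57 \right)} + Q{\left(-12,45 \right)} = 2 \cdot 30 \left(-57\right) + \left(52 + \left(-12\right)^{2}\right) = -3420 + \left(52 + 144\right) = -3420 + 196 = -3224$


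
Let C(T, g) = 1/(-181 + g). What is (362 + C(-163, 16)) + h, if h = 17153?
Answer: 2889974/165 ≈ 17515.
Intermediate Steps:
(362 + C(-163, 16)) + h = (362 + 1/(-181 + 16)) + 17153 = (362 + 1/(-165)) + 17153 = (362 - 1/165) + 17153 = 59729/165 + 17153 = 2889974/165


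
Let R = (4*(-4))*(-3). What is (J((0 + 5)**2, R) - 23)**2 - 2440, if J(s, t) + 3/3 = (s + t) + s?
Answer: 3036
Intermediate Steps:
R = 48 (R = -16*(-3) = 48)
J(s, t) = -1 + t + 2*s (J(s, t) = -1 + ((s + t) + s) = -1 + (t + 2*s) = -1 + t + 2*s)
(J((0 + 5)**2, R) - 23)**2 - 2440 = ((-1 + 48 + 2*(0 + 5)**2) - 23)**2 - 2440 = ((-1 + 48 + 2*5**2) - 23)**2 - 2440 = ((-1 + 48 + 2*25) - 23)**2 - 2440 = ((-1 + 48 + 50) - 23)**2 - 2440 = (97 - 23)**2 - 2440 = 74**2 - 2440 = 5476 - 2440 = 3036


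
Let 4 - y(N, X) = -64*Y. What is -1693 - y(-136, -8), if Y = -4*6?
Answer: -161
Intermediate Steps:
Y = -24
y(N, X) = -1532 (y(N, X) = 4 - (-64)*(-24) = 4 - 1*1536 = 4 - 1536 = -1532)
-1693 - y(-136, -8) = -1693 - 1*(-1532) = -1693 + 1532 = -161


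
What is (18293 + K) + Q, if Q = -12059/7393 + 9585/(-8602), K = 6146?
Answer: 1554013493831/63594586 ≈ 24436.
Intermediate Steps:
Q = -174593423/63594586 (Q = -12059*1/7393 + 9585*(-1/8602) = -12059/7393 - 9585/8602 = -174593423/63594586 ≈ -2.7454)
(18293 + K) + Q = (18293 + 6146) - 174593423/63594586 = 24439 - 174593423/63594586 = 1554013493831/63594586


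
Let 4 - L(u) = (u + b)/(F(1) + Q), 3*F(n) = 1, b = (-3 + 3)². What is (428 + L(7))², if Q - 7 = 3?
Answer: 178783641/961 ≈ 1.8604e+5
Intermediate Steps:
Q = 10 (Q = 7 + 3 = 10)
b = 0 (b = 0² = 0)
F(n) = ⅓ (F(n) = (⅓)*1 = ⅓)
L(u) = 4 - 3*u/31 (L(u) = 4 - (u + 0)/(⅓ + 10) = 4 - u/31/3 = 4 - u*3/31 = 4 - 3*u/31)
(428 + L(7))² = (428 + (4 - 3/31*7))² = (428 + (4 - 21/31))² = (428 + 103/31)² = (13371/31)² = 178783641/961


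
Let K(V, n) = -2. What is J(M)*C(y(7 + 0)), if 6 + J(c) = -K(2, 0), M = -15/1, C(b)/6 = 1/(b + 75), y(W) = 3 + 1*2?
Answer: -3/10 ≈ -0.30000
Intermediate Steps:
y(W) = 5 (y(W) = 3 + 2 = 5)
C(b) = 6/(75 + b) (C(b) = 6/(b + 75) = 6/(75 + b))
M = -15 ≈ -15.000
J(c) = -4 (J(c) = -6 - 1*(-2) = -6 + 2 = -4)
J(M)*C(y(7 + 0)) = -24/(75 + 5) = -24/80 = -4*3/40 = -3/10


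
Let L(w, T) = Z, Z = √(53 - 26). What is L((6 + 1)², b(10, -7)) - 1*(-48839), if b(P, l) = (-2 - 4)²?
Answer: 48839 + 3*√3 ≈ 48844.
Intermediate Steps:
b(P, l) = 36 (b(P, l) = (-6)² = 36)
Z = 3*√3 (Z = √27 = 3*√3 ≈ 5.1962)
L(w, T) = 3*√3
L((6 + 1)², b(10, -7)) - 1*(-48839) = 3*√3 - 1*(-48839) = 3*√3 + 48839 = 48839 + 3*√3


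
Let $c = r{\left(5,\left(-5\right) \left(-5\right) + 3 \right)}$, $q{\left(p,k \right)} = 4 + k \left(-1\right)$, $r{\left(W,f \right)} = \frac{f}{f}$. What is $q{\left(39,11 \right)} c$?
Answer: $-7$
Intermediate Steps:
$r{\left(W,f \right)} = 1$
$q{\left(p,k \right)} = 4 - k$
$c = 1$
$q{\left(39,11 \right)} c = \left(4 - 11\right) 1 = \left(-7\right) 1 = -7$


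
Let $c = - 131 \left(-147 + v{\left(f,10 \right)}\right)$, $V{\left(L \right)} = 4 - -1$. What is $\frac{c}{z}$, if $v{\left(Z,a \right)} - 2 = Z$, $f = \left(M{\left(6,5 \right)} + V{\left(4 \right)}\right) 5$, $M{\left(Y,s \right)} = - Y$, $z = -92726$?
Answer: $- \frac{9825}{46363} \approx -0.21191$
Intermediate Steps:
$V{\left(L \right)} = 5$ ($V{\left(L \right)} = 4 + 1 = 5$)
$f = -5$ ($f = \left(\left(-1\right) 6 + 5\right) 5 = \left(-6 + 5\right) 5 = \left(-1\right) 5 = -5$)
$v{\left(Z,a \right)} = 2 + Z$
$c = 19650$ ($c = - 131 \left(-147 + \left(2 - 5\right)\right) = - 131 \left(-147 - 3\right) = \left(-131\right) \left(-150\right) = 19650$)
$\frac{c}{z} = \frac{19650}{-92726} = 19650 \left(- \frac{1}{92726}\right) = - \frac{9825}{46363}$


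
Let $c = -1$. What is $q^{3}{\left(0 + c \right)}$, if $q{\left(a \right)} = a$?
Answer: $-1$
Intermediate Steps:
$q^{3}{\left(0 + c \right)} = \left(0 - 1\right)^{3} = \left(-1\right)^{3} = -1$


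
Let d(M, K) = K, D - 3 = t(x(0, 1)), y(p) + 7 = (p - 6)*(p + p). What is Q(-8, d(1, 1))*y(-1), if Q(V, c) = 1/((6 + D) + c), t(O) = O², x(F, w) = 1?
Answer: 7/11 ≈ 0.63636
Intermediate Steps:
y(p) = -7 + 2*p*(-6 + p) (y(p) = -7 + (p - 6)*(p + p) = -7 + (-6 + p)*(2*p) = -7 + 2*p*(-6 + p))
D = 4 (D = 3 + 1² = 3 + 1 = 4)
Q(V, c) = 1/(10 + c) (Q(V, c) = 1/((6 + 4) + c) = 1/(10 + c))
Q(-8, d(1, 1))*y(-1) = (-7 - 12*(-1) + 2*(-1)²)/(10 + 1) = (-7 + 12 + 2*1)/11 = (-7 + 12 + 2)/11 = (1/11)*7 = 7/11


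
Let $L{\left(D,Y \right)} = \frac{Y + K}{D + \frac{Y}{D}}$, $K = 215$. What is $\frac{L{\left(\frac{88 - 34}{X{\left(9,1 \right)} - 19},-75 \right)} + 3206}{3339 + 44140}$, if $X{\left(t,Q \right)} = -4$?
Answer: $\frac{39341078}{581760187} \approx 0.067624$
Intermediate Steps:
$L{\left(D,Y \right)} = \frac{215 + Y}{D + \frac{Y}{D}}$ ($L{\left(D,Y \right)} = \frac{Y + 215}{D + \frac{Y}{D}} = \frac{215 + Y}{D + \frac{Y}{D}}$)
$\frac{L{\left(\frac{88 - 34}{X{\left(9,1 \right)} - 19},-75 \right)} + 3206}{3339 + 44140} = \frac{\frac{\frac{88 - 34}{-4 - 19} \left(215 - 75\right)}{-75 + \left(\frac{88 - 34}{-4 - 19}\right)^{2}} + 3206}{3339 + 44140} = \frac{\frac{54}{-23} \frac{1}{-75 + \left(\frac{54}{-23}\right)^{2}} \cdot 140 + 3206}{47479} = \left(54 \left(- \frac{1}{23}\right) \frac{1}{-75 + \left(54 \left(- \frac{1}{23}\right)\right)^{2}} \cdot 140 + 3206\right) \frac{1}{47479} = \left(\left(- \frac{54}{23}\right) \frac{1}{-75 + \left(- \frac{54}{23}\right)^{2}} \cdot 140 + 3206\right) \frac{1}{47479} = \left(\left(- \frac{54}{23}\right) \frac{1}{-75 + \frac{2916}{529}} \cdot 140 + 3206\right) \frac{1}{47479} = \left(\left(- \frac{54}{23}\right) \frac{1}{- \frac{36759}{529}} \cdot 140 + 3206\right) \frac{1}{47479} = \left(\left(- \frac{54}{23}\right) \left(- \frac{529}{36759}\right) 140 + 3206\right) \frac{1}{47479} = \left(\frac{57960}{12253} + 3206\right) \frac{1}{47479} = \frac{39341078}{12253} \cdot \frac{1}{47479} = \frac{39341078}{581760187}$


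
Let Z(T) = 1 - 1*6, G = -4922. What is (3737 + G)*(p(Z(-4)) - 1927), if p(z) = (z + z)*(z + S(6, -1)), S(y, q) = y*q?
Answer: 2153145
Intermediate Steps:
S(y, q) = q*y
Z(T) = -5 (Z(T) = 1 - 6 = -5)
p(z) = 2*z*(-6 + z) (p(z) = (z + z)*(z - 1*6) = (2*z)*(z - 6) = (2*z)*(-6 + z) = 2*z*(-6 + z))
(3737 + G)*(p(Z(-4)) - 1927) = (3737 - 4922)*(2*(-5)*(-6 - 5) - 1927) = -1185*(2*(-5)*(-11) - 1927) = -1185*(110 - 1927) = -1185*(-1817) = 2153145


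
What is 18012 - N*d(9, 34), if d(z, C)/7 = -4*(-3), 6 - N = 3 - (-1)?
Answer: 17844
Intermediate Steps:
N = 2 (N = 6 - (3 - (-1)) = 6 - (3 - 1*(-1)) = 6 - (3 + 1) = 6 - 1*4 = 6 - 4 = 2)
d(z, C) = 84 (d(z, C) = 7*(-4*(-3)) = 7*12 = 84)
18012 - N*d(9, 34) = 18012 - 2*84 = 18012 - 1*168 = 18012 - 168 = 17844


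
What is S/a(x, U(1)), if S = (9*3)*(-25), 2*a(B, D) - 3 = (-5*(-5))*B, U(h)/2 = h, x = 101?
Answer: -675/1264 ≈ -0.53402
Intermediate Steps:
U(h) = 2*h
a(B, D) = 3/2 + 25*B/2 (a(B, D) = 3/2 + ((-5*(-5))*B)/2 = 3/2 + (25*B)/2 = 3/2 + 25*B/2)
S = -675 (S = 27*(-25) = -675)
S/a(x, U(1)) = -675/(3/2 + (25/2)*101) = -675/(3/2 + 2525/2) = -675/1264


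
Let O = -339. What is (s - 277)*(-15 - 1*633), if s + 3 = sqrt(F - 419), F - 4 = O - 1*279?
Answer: 181440 - 648*I*sqrt(1033) ≈ 1.8144e+5 - 20827.0*I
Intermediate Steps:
F = -614 (F = 4 + (-339 - 1*279) = 4 + (-339 - 279) = 4 - 618 = -614)
s = -3 + I*sqrt(1033) (s = -3 + sqrt(-614 - 419) = -3 + sqrt(-1033) = -3 + I*sqrt(1033) ≈ -3.0 + 32.14*I)
(s - 277)*(-15 - 1*633) = ((-3 + I*sqrt(1033)) - 277)*(-15 - 1*633) = (-280 + I*sqrt(1033))*(-15 - 633) = (-280 + I*sqrt(1033))*(-648) = 181440 - 648*I*sqrt(1033)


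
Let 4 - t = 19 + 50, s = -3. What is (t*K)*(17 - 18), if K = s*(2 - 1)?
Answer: -195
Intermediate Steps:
t = -65 (t = 4 - (19 + 50) = 4 - 1*69 = 4 - 69 = -65)
K = -3 (K = -3*(2 - 1) = -3*1 = -3)
(t*K)*(17 - 18) = (-65*(-3))*(17 - 18) = 195*(-1) = -195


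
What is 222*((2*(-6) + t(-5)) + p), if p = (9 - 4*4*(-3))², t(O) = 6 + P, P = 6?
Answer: 721278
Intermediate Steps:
t(O) = 12 (t(O) = 6 + 6 = 12)
p = 3249 (p = (9 - 16*(-3))² = (9 + 48)² = 57² = 3249)
222*((2*(-6) + t(-5)) + p) = 222*((2*(-6) + 12) + 3249) = 222*((-12 + 12) + 3249) = 222*(0 + 3249) = 222*3249 = 721278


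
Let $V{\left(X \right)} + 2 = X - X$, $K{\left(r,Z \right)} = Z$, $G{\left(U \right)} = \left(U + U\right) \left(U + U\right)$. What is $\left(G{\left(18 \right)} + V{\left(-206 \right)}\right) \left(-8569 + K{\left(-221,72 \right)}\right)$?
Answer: $-10995118$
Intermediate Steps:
$G{\left(U \right)} = 4 U^{2}$ ($G{\left(U \right)} = 2 U 2 U = 4 U^{2}$)
$V{\left(X \right)} = -2$ ($V{\left(X \right)} = -2 + \left(X - X\right) = -2 + 0 = -2$)
$\left(G{\left(18 \right)} + V{\left(-206 \right)}\right) \left(-8569 + K{\left(-221,72 \right)}\right) = \left(4 \cdot 18^{2} - 2\right) \left(-8569 + 72\right) = \left(4 \cdot 324 - 2\right) \left(-8497\right) = \left(1296 - 2\right) \left(-8497\right) = 1294 \left(-8497\right) = -10995118$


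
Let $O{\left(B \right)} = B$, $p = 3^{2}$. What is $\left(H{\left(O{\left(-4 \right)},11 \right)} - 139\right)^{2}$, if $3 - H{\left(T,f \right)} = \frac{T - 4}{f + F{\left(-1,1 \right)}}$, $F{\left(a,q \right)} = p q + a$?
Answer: $\frac{6635776}{361} \approx 18382.0$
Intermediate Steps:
$p = 9$
$F{\left(a,q \right)} = a + 9 q$ ($F{\left(a,q \right)} = 9 q + a = a + 9 q$)
$H{\left(T,f \right)} = 3 - \frac{-4 + T}{8 + f}$ ($H{\left(T,f \right)} = 3 - \frac{T - 4}{f + \left(-1 + 9 \cdot 1\right)} = 3 - \frac{-4 + T}{f + \left(-1 + 9\right)} = 3 - \frac{-4 + T}{f + 8} = 3 - \frac{-4 + T}{8 + f}$)
$\left(H{\left(O{\left(-4 \right)},11 \right)} - 139\right)^{2} = \left(\frac{28 - -4 + 3 \cdot 11}{8 + 11} - 139\right)^{2} = \left(\frac{28 + 4 + 33}{19} - 139\right)^{2} = \left(\frac{1}{19} \cdot 65 - 139\right)^{2} = \left(\frac{65}{19} - 139\right)^{2} = \left(- \frac{2576}{19}\right)^{2} = \frac{6635776}{361}$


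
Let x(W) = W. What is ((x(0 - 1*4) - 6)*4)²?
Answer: 1600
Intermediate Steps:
((x(0 - 1*4) - 6)*4)² = (((0 - 1*4) - 6)*4)² = (((0 - 4) - 6)*4)² = ((-4 - 6)*4)² = (-10*4)² = (-40)² = 1600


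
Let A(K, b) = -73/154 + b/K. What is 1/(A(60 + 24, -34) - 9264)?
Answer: -33/305741 ≈ -0.00010793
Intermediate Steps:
A(K, b) = -73/154 + b/K (A(K, b) = -73*1/154 + b/K = -73/154 + b/K)
1/(A(60 + 24, -34) - 9264) = 1/((-73/154 - 34/(60 + 24)) - 9264) = 1/((-73/154 - 34/84) - 9264) = 1/((-73/154 - 34*1/84) - 9264) = 1/((-73/154 - 17/42) - 9264) = 1/(-29/33 - 9264) = 1/(-305741/33) = -33/305741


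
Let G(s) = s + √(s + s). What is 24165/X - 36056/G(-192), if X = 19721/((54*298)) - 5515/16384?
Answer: 155556274980548/5683265987 + 4507*I*√6/582 ≈ 27371.0 + 18.969*I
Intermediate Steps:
X = 58590371/65912832 (X = 19721/16092 - 5515*1/16384 = 19721*(1/16092) - 5515/16384 = 19721/16092 - 5515/16384 = 58590371/65912832 ≈ 0.88891)
G(s) = s + √2*√s (G(s) = s + √(2*s) = s + √2*√s)
24165/X - 36056/G(-192) = 24165/(58590371/65912832) - 36056/(-192 + √2*√(-192)) = 24165*(65912832/58590371) - 36056/(-192 + √2*(8*I*√3)) = 1592783585280/58590371 - 36056/(-192 + 8*I*√6)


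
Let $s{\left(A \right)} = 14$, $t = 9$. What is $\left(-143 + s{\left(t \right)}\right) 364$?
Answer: $-46956$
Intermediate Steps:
$\left(-143 + s{\left(t \right)}\right) 364 = \left(-143 + 14\right) 364 = \left(-129\right) 364 = -46956$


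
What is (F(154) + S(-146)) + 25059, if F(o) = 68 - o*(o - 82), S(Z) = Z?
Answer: 13893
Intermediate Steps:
F(o) = 68 - o*(-82 + o)
(F(154) + S(-146)) + 25059 = ((68 - 1*154**2 + 82*154) - 146) + 25059 = ((68 - 1*23716 + 12628) - 146) + 25059 = ((68 - 23716 + 12628) - 146) + 25059 = (-11020 - 146) + 25059 = -11166 + 25059 = 13893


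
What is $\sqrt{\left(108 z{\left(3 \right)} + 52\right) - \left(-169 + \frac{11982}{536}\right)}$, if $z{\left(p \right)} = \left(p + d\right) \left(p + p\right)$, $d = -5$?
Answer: $\frac{i \sqrt{19704097}}{134} \approx 33.126 i$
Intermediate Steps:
$z{\left(p \right)} = 2 p \left(-5 + p\right)$ ($z{\left(p \right)} = \left(p - 5\right) \left(p + p\right) = \left(-5 + p\right) 2 p = 2 p \left(-5 + p\right)$)
$\sqrt{\left(108 z{\left(3 \right)} + 52\right) - \left(-169 + \frac{11982}{536}\right)} = \sqrt{\left(108 \cdot 2 \cdot 3 \left(-5 + 3\right) + 52\right) - \left(-169 + \frac{11982}{536}\right)} = \sqrt{\left(108 \cdot 2 \cdot 3 \left(-2\right) + 52\right) + \left(\left(-11982\right) \frac{1}{536} + 169\right)} = \sqrt{\left(108 \left(-12\right) + 52\right) + \left(- \frac{5991}{268} + 169\right)} = \sqrt{\left(-1296 + 52\right) + \frac{39301}{268}} = \sqrt{-1244 + \frac{39301}{268}} = \sqrt{- \frac{294091}{268}} = \frac{i \sqrt{19704097}}{134}$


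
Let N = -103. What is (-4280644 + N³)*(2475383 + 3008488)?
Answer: -29466873399141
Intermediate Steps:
(-4280644 + N³)*(2475383 + 3008488) = (-4280644 + (-103)³)*(2475383 + 3008488) = (-4280644 - 1092727)*5483871 = -5373371*5483871 = -29466873399141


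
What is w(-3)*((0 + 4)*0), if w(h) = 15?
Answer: 0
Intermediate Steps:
w(-3)*((0 + 4)*0) = 15*((0 + 4)*0) = 15*(4*0) = 15*0 = 0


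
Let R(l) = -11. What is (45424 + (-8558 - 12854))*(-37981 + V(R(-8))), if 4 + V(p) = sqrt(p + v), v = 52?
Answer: -912095820 + 24012*sqrt(41) ≈ -9.1194e+8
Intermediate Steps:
V(p) = -4 + sqrt(52 + p) (V(p) = -4 + sqrt(p + 52) = -4 + sqrt(52 + p))
(45424 + (-8558 - 12854))*(-37981 + V(R(-8))) = (45424 + (-8558 - 12854))*(-37981 + (-4 + sqrt(52 - 11))) = (45424 - 21412)*(-37981 + (-4 + sqrt(41))) = 24012*(-37985 + sqrt(41)) = -912095820 + 24012*sqrt(41)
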